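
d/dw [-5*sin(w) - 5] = -5*cos(w)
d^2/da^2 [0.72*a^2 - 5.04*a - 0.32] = 1.44000000000000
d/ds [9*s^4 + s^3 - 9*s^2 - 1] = 3*s*(12*s^2 + s - 6)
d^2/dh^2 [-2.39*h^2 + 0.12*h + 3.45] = -4.78000000000000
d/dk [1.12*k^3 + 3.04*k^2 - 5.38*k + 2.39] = 3.36*k^2 + 6.08*k - 5.38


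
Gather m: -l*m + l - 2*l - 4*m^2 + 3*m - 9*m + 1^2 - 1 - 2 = -l - 4*m^2 + m*(-l - 6) - 2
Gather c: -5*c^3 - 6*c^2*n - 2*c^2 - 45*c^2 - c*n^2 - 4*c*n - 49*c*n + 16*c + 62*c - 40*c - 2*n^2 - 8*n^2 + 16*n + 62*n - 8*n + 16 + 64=-5*c^3 + c^2*(-6*n - 47) + c*(-n^2 - 53*n + 38) - 10*n^2 + 70*n + 80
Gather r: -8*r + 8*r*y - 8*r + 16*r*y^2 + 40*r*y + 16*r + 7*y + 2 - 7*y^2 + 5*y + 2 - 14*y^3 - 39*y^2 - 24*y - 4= r*(16*y^2 + 48*y) - 14*y^3 - 46*y^2 - 12*y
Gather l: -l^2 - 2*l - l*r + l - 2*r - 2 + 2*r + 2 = -l^2 + l*(-r - 1)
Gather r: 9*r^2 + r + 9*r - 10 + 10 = 9*r^2 + 10*r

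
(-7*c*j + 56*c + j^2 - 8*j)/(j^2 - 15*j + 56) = (-7*c + j)/(j - 7)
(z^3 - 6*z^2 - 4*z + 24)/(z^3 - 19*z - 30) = (z^2 - 8*z + 12)/(z^2 - 2*z - 15)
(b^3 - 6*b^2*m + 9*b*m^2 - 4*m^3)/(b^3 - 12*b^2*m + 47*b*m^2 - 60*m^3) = (b^2 - 2*b*m + m^2)/(b^2 - 8*b*m + 15*m^2)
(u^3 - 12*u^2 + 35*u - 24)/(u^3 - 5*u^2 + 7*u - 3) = (u - 8)/(u - 1)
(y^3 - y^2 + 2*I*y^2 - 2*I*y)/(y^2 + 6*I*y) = (y^2 - y + 2*I*y - 2*I)/(y + 6*I)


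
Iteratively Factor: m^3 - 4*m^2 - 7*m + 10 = (m - 1)*(m^2 - 3*m - 10) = (m - 5)*(m - 1)*(m + 2)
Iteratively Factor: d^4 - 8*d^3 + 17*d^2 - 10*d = (d)*(d^3 - 8*d^2 + 17*d - 10) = d*(d - 1)*(d^2 - 7*d + 10) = d*(d - 2)*(d - 1)*(d - 5)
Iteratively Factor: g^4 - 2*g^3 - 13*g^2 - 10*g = (g)*(g^3 - 2*g^2 - 13*g - 10) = g*(g + 2)*(g^2 - 4*g - 5) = g*(g + 1)*(g + 2)*(g - 5)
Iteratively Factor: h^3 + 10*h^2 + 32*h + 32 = (h + 2)*(h^2 + 8*h + 16) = (h + 2)*(h + 4)*(h + 4)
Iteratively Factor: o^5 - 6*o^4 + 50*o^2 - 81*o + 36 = (o + 3)*(o^4 - 9*o^3 + 27*o^2 - 31*o + 12) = (o - 1)*(o + 3)*(o^3 - 8*o^2 + 19*o - 12) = (o - 3)*(o - 1)*(o + 3)*(o^2 - 5*o + 4) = (o - 4)*(o - 3)*(o - 1)*(o + 3)*(o - 1)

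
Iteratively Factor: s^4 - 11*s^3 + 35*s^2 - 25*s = (s)*(s^3 - 11*s^2 + 35*s - 25) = s*(s - 5)*(s^2 - 6*s + 5) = s*(s - 5)^2*(s - 1)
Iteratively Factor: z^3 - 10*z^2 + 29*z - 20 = (z - 1)*(z^2 - 9*z + 20) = (z - 4)*(z - 1)*(z - 5)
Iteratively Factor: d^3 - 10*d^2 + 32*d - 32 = (d - 2)*(d^2 - 8*d + 16) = (d - 4)*(d - 2)*(d - 4)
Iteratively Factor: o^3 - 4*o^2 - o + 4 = (o - 4)*(o^2 - 1) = (o - 4)*(o - 1)*(o + 1)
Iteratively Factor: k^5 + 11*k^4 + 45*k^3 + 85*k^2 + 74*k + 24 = (k + 1)*(k^4 + 10*k^3 + 35*k^2 + 50*k + 24) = (k + 1)^2*(k^3 + 9*k^2 + 26*k + 24) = (k + 1)^2*(k + 2)*(k^2 + 7*k + 12) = (k + 1)^2*(k + 2)*(k + 3)*(k + 4)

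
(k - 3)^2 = k^2 - 6*k + 9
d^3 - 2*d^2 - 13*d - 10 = (d - 5)*(d + 1)*(d + 2)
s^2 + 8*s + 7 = (s + 1)*(s + 7)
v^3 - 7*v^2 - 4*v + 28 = (v - 7)*(v - 2)*(v + 2)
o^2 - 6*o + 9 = (o - 3)^2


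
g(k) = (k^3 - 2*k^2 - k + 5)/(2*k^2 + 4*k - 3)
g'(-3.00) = -20.22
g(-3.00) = -12.33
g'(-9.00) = 0.41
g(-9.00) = -7.13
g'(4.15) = 0.37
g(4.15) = 0.79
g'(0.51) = -122.97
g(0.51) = -9.33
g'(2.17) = 0.09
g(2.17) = 0.24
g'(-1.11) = -1.39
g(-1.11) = -0.46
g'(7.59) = 0.45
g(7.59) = 2.24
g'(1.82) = -0.09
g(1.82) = 0.24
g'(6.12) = 0.43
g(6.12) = 1.59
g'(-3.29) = -6.76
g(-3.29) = -8.92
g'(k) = (-4*k - 4)*(k^3 - 2*k^2 - k + 5)/(2*k^2 + 4*k - 3)^2 + (3*k^2 - 4*k - 1)/(2*k^2 + 4*k - 3) = (2*k^4 + 8*k^3 - 15*k^2 - 8*k - 17)/(4*k^4 + 16*k^3 + 4*k^2 - 24*k + 9)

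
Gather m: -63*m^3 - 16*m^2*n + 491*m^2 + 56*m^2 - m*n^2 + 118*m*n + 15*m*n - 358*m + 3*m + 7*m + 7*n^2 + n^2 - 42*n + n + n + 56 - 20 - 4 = -63*m^3 + m^2*(547 - 16*n) + m*(-n^2 + 133*n - 348) + 8*n^2 - 40*n + 32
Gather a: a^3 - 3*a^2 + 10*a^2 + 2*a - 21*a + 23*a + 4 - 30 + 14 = a^3 + 7*a^2 + 4*a - 12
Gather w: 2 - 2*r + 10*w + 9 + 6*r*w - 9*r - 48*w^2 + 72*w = -11*r - 48*w^2 + w*(6*r + 82) + 11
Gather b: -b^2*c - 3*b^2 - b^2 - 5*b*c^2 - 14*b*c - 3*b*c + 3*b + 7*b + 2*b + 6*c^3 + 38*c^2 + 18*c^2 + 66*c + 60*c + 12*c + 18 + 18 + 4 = b^2*(-c - 4) + b*(-5*c^2 - 17*c + 12) + 6*c^3 + 56*c^2 + 138*c + 40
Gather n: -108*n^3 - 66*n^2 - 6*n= -108*n^3 - 66*n^2 - 6*n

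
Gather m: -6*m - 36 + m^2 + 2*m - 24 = m^2 - 4*m - 60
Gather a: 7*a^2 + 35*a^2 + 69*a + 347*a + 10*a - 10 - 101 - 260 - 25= 42*a^2 + 426*a - 396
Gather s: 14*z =14*z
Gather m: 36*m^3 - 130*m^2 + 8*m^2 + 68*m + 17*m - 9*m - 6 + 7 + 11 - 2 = 36*m^3 - 122*m^2 + 76*m + 10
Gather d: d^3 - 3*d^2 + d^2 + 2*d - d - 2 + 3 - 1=d^3 - 2*d^2 + d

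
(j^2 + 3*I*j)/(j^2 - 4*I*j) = (j + 3*I)/(j - 4*I)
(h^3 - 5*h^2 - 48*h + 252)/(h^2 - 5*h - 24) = (-h^3 + 5*h^2 + 48*h - 252)/(-h^2 + 5*h + 24)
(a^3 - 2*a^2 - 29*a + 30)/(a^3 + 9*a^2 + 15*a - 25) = (a - 6)/(a + 5)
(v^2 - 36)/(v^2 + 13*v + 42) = (v - 6)/(v + 7)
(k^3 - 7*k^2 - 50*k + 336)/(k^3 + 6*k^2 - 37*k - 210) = (k - 8)/(k + 5)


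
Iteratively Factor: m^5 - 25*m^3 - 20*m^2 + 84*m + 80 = (m + 1)*(m^4 - m^3 - 24*m^2 + 4*m + 80) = (m + 1)*(m + 4)*(m^3 - 5*m^2 - 4*m + 20) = (m - 2)*(m + 1)*(m + 4)*(m^2 - 3*m - 10) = (m - 2)*(m + 1)*(m + 2)*(m + 4)*(m - 5)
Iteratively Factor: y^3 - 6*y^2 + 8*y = (y)*(y^2 - 6*y + 8) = y*(y - 4)*(y - 2)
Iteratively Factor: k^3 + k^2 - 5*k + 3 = (k - 1)*(k^2 + 2*k - 3) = (k - 1)^2*(k + 3)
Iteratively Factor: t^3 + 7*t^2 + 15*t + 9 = (t + 3)*(t^2 + 4*t + 3) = (t + 1)*(t + 3)*(t + 3)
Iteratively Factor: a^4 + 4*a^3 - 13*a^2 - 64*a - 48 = (a + 1)*(a^3 + 3*a^2 - 16*a - 48) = (a + 1)*(a + 3)*(a^2 - 16) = (a + 1)*(a + 3)*(a + 4)*(a - 4)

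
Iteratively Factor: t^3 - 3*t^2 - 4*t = (t)*(t^2 - 3*t - 4) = t*(t + 1)*(t - 4)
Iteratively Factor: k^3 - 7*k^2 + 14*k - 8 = (k - 4)*(k^2 - 3*k + 2) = (k - 4)*(k - 1)*(k - 2)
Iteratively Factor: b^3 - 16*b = (b - 4)*(b^2 + 4*b) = b*(b - 4)*(b + 4)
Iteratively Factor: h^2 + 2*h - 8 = (h + 4)*(h - 2)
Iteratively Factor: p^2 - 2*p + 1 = (p - 1)*(p - 1)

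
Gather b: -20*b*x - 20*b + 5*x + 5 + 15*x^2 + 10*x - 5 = b*(-20*x - 20) + 15*x^2 + 15*x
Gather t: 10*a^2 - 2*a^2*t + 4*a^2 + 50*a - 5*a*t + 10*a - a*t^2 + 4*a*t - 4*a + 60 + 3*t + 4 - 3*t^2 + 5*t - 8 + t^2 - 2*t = 14*a^2 + 56*a + t^2*(-a - 2) + t*(-2*a^2 - a + 6) + 56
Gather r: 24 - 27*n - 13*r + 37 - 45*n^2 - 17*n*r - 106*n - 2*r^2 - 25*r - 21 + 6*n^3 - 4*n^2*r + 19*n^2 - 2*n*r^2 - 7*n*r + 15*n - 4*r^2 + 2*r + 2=6*n^3 - 26*n^2 - 118*n + r^2*(-2*n - 6) + r*(-4*n^2 - 24*n - 36) + 42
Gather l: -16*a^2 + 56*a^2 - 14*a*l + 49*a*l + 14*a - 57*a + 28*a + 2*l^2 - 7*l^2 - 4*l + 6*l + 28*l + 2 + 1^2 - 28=40*a^2 - 15*a - 5*l^2 + l*(35*a + 30) - 25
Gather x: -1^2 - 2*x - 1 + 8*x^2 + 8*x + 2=8*x^2 + 6*x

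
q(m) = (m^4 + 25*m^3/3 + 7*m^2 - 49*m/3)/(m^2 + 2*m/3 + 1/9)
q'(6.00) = 20.08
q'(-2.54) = 7.46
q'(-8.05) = -8.10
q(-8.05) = 7.34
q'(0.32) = 8.84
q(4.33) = 50.06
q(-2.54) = -1.70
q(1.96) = 13.76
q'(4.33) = 17.05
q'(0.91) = 15.20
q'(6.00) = 20.08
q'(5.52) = 19.18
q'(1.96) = 14.10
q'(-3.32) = 3.53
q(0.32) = -9.90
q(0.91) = -1.36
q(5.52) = 71.60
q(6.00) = 81.02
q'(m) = (-2*m - 2/3)*(m^4 + 25*m^3/3 + 7*m^2 - 49*m/3)/(m^2 + 2*m/3 + 1/9)^2 + (4*m^3 + 25*m^2 + 14*m - 49/3)/(m^2 + 2*m/3 + 1/9)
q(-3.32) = -5.84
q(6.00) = 81.02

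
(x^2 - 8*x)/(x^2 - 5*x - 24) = x/(x + 3)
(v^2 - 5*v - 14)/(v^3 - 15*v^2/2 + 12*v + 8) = 2*(v^2 - 5*v - 14)/(2*v^3 - 15*v^2 + 24*v + 16)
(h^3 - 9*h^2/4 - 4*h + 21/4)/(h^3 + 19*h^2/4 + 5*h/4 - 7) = (h - 3)/(h + 4)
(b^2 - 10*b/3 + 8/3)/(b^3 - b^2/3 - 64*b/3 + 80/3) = (b - 2)/(b^2 + b - 20)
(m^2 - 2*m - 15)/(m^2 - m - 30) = (-m^2 + 2*m + 15)/(-m^2 + m + 30)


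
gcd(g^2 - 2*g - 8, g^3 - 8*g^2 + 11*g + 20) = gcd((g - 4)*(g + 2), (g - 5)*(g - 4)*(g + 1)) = g - 4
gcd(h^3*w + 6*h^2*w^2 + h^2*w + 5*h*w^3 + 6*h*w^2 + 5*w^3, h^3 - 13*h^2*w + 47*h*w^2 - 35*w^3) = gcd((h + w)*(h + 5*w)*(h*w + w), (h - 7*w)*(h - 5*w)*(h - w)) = 1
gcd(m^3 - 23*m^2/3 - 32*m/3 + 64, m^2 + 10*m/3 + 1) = m + 3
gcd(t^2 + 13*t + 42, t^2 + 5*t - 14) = t + 7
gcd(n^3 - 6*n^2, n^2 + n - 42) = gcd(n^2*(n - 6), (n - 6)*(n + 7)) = n - 6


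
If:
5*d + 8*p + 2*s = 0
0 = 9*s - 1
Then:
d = -8*p/5 - 2/45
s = 1/9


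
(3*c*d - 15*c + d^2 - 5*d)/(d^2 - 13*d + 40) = (3*c + d)/(d - 8)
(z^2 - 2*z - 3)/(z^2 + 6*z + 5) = (z - 3)/(z + 5)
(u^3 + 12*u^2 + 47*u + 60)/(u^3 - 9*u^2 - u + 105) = (u^2 + 9*u + 20)/(u^2 - 12*u + 35)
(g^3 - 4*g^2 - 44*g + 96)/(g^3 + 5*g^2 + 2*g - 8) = (g^3 - 4*g^2 - 44*g + 96)/(g^3 + 5*g^2 + 2*g - 8)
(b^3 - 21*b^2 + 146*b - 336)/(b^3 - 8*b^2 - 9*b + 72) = (b^2 - 13*b + 42)/(b^2 - 9)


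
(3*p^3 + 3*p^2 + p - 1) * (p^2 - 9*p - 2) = 3*p^5 - 24*p^4 - 32*p^3 - 16*p^2 + 7*p + 2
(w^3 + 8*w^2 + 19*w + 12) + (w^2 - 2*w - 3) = w^3 + 9*w^2 + 17*w + 9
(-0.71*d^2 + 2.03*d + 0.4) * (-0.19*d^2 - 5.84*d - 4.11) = 0.1349*d^4 + 3.7607*d^3 - 9.0131*d^2 - 10.6793*d - 1.644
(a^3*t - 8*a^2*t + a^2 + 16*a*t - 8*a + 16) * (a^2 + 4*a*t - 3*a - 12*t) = a^5*t + 4*a^4*t^2 - 11*a^4*t + a^4 - 44*a^3*t^2 + 44*a^3*t - 11*a^3 + 160*a^2*t^2 - 92*a^2*t + 40*a^2 - 192*a*t^2 + 160*a*t - 48*a - 192*t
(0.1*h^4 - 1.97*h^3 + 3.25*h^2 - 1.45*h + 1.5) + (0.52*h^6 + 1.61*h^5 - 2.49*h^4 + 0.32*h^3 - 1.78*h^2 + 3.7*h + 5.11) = 0.52*h^6 + 1.61*h^5 - 2.39*h^4 - 1.65*h^3 + 1.47*h^2 + 2.25*h + 6.61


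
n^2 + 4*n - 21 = (n - 3)*(n + 7)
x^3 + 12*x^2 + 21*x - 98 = (x - 2)*(x + 7)^2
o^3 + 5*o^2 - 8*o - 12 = (o - 2)*(o + 1)*(o + 6)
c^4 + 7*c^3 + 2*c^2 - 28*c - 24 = (c - 2)*(c + 1)*(c + 2)*(c + 6)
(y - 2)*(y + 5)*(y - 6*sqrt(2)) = y^3 - 6*sqrt(2)*y^2 + 3*y^2 - 18*sqrt(2)*y - 10*y + 60*sqrt(2)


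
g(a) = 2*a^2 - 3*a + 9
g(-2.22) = 25.52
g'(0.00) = -3.00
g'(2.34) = 6.36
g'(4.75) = 16.00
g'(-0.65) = -5.60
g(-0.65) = 11.80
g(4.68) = 38.76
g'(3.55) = 11.20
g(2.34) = 12.93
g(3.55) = 23.56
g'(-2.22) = -11.88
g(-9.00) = 198.00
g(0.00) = 9.00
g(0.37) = 8.16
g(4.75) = 39.88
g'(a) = 4*a - 3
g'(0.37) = -1.52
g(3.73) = 25.64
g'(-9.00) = -39.00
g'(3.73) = 11.92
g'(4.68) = 15.72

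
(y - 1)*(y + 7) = y^2 + 6*y - 7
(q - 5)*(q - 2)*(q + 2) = q^3 - 5*q^2 - 4*q + 20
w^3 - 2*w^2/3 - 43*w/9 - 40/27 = (w - 8/3)*(w + 1/3)*(w + 5/3)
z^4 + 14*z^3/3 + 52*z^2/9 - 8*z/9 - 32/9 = (z - 2/3)*(z + 4/3)*(z + 2)^2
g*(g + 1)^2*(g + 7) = g^4 + 9*g^3 + 15*g^2 + 7*g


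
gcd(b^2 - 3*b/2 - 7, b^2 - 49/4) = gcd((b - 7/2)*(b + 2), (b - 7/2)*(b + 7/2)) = b - 7/2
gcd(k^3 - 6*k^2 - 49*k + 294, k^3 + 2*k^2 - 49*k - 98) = k^2 - 49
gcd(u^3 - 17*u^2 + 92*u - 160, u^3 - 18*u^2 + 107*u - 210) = u - 5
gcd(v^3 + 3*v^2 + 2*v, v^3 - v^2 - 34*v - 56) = v + 2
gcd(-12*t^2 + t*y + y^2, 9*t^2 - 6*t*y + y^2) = -3*t + y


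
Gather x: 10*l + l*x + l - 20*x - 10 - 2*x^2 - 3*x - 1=11*l - 2*x^2 + x*(l - 23) - 11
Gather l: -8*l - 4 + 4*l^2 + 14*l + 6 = 4*l^2 + 6*l + 2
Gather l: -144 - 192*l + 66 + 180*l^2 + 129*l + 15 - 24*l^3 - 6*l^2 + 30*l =-24*l^3 + 174*l^2 - 33*l - 63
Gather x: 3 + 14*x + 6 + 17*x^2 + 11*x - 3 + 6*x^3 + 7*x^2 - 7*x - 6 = 6*x^3 + 24*x^2 + 18*x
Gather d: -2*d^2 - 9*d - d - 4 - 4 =-2*d^2 - 10*d - 8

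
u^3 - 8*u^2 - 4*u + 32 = (u - 8)*(u - 2)*(u + 2)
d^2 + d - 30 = (d - 5)*(d + 6)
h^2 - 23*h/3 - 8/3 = (h - 8)*(h + 1/3)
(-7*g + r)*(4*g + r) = -28*g^2 - 3*g*r + r^2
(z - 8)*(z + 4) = z^2 - 4*z - 32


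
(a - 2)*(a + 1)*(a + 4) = a^3 + 3*a^2 - 6*a - 8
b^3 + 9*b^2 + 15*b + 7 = (b + 1)^2*(b + 7)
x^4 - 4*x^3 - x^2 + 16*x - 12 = (x - 3)*(x - 2)*(x - 1)*(x + 2)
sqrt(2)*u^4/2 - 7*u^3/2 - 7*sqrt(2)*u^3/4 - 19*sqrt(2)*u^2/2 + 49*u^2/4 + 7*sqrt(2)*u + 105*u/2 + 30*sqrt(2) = (u - 6)*(u + 5/2)*(u - 4*sqrt(2))*(sqrt(2)*u/2 + 1/2)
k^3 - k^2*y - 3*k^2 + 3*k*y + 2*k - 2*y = (k - 2)*(k - 1)*(k - y)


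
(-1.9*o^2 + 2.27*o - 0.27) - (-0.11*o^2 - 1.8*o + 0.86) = -1.79*o^2 + 4.07*o - 1.13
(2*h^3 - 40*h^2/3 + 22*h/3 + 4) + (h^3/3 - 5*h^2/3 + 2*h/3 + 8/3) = 7*h^3/3 - 15*h^2 + 8*h + 20/3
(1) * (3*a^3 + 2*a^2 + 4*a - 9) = 3*a^3 + 2*a^2 + 4*a - 9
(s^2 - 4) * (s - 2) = s^3 - 2*s^2 - 4*s + 8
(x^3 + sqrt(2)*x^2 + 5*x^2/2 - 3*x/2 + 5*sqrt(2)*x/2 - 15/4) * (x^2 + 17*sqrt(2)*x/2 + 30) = x^5 + 5*x^4/2 + 19*sqrt(2)*x^4/2 + 95*sqrt(2)*x^3/4 + 91*x^3/2 + 69*sqrt(2)*x^2/4 + 455*x^2/4 - 45*x + 345*sqrt(2)*x/8 - 225/2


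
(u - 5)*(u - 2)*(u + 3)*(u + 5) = u^4 + u^3 - 31*u^2 - 25*u + 150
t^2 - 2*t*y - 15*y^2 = (t - 5*y)*(t + 3*y)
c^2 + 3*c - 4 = (c - 1)*(c + 4)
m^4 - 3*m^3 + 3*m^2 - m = m*(m - 1)^3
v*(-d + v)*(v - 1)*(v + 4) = -d*v^3 - 3*d*v^2 + 4*d*v + v^4 + 3*v^3 - 4*v^2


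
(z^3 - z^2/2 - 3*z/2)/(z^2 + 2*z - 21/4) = 2*z*(z + 1)/(2*z + 7)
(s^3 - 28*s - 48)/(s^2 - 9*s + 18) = (s^2 + 6*s + 8)/(s - 3)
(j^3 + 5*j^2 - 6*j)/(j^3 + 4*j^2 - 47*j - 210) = j*(j - 1)/(j^2 - 2*j - 35)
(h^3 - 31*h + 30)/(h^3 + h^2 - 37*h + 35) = (h + 6)/(h + 7)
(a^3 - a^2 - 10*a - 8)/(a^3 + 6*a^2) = (a^3 - a^2 - 10*a - 8)/(a^2*(a + 6))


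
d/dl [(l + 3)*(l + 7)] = 2*l + 10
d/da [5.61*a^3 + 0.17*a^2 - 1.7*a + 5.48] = 16.83*a^2 + 0.34*a - 1.7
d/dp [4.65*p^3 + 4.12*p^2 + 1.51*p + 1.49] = 13.95*p^2 + 8.24*p + 1.51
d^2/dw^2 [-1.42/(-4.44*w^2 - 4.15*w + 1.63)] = (-55.986624*w^2 - 52.32984*w + 1.42*(8.88*w + 4.15)*(17.76*w + 8.3) + 20.553648)/(4.44*w^2 + 4.15*w - 1.63)^3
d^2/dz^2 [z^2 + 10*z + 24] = 2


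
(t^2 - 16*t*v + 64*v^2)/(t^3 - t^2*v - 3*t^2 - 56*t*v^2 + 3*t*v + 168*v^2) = (t - 8*v)/(t^2 + 7*t*v - 3*t - 21*v)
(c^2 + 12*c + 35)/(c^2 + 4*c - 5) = (c + 7)/(c - 1)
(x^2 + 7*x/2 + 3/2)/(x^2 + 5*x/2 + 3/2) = (2*x^2 + 7*x + 3)/(2*x^2 + 5*x + 3)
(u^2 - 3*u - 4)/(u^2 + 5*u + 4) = (u - 4)/(u + 4)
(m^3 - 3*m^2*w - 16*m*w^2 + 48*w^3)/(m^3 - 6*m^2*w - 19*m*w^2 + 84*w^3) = (-m + 4*w)/(-m + 7*w)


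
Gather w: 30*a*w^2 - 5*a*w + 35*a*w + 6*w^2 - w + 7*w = w^2*(30*a + 6) + w*(30*a + 6)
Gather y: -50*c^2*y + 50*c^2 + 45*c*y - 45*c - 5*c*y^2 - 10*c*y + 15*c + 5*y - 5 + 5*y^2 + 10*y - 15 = 50*c^2 - 30*c + y^2*(5 - 5*c) + y*(-50*c^2 + 35*c + 15) - 20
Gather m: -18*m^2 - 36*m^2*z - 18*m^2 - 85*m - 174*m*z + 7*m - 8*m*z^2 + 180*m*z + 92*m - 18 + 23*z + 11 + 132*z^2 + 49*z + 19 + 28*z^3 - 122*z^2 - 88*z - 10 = m^2*(-36*z - 36) + m*(-8*z^2 + 6*z + 14) + 28*z^3 + 10*z^2 - 16*z + 2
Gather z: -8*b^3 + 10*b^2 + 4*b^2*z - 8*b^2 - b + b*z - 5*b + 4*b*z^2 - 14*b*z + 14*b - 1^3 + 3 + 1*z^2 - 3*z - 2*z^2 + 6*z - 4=-8*b^3 + 2*b^2 + 8*b + z^2*(4*b - 1) + z*(4*b^2 - 13*b + 3) - 2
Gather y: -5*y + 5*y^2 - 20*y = 5*y^2 - 25*y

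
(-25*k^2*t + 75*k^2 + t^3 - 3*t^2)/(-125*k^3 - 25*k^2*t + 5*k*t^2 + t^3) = (t - 3)/(5*k + t)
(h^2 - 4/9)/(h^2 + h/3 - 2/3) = (h + 2/3)/(h + 1)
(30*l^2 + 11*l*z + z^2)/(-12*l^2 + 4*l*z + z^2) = (5*l + z)/(-2*l + z)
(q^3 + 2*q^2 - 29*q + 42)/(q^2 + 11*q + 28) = (q^2 - 5*q + 6)/(q + 4)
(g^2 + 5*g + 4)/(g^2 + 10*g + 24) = (g + 1)/(g + 6)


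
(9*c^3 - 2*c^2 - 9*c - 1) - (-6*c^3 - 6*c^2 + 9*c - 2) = 15*c^3 + 4*c^2 - 18*c + 1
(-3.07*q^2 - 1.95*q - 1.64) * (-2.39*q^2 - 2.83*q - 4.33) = 7.3373*q^4 + 13.3486*q^3 + 22.7312*q^2 + 13.0847*q + 7.1012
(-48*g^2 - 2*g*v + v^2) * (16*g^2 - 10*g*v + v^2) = -768*g^4 + 448*g^3*v - 12*g^2*v^2 - 12*g*v^3 + v^4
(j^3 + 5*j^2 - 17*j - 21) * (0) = 0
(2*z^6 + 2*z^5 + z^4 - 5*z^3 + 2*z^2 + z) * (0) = 0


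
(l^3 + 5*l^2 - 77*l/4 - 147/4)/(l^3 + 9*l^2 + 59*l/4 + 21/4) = (2*l - 7)/(2*l + 1)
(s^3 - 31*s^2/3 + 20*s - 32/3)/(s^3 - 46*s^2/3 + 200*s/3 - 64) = (s - 1)/(s - 6)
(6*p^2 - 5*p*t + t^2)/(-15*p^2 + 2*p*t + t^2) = (-2*p + t)/(5*p + t)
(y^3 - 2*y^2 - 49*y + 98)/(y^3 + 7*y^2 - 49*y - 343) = (y - 2)/(y + 7)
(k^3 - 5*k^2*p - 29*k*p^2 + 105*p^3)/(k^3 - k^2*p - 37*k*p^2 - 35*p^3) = (k - 3*p)/(k + p)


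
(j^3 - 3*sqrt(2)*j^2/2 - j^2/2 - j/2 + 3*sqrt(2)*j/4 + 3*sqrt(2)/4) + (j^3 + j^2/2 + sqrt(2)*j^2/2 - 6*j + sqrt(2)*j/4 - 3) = 2*j^3 - sqrt(2)*j^2 - 13*j/2 + sqrt(2)*j - 3 + 3*sqrt(2)/4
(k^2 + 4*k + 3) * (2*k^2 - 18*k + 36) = 2*k^4 - 10*k^3 - 30*k^2 + 90*k + 108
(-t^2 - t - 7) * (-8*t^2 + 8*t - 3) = 8*t^4 + 51*t^2 - 53*t + 21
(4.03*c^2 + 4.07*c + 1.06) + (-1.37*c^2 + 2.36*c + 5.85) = 2.66*c^2 + 6.43*c + 6.91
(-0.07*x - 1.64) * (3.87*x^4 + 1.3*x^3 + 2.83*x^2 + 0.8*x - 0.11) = -0.2709*x^5 - 6.4378*x^4 - 2.3301*x^3 - 4.6972*x^2 - 1.3043*x + 0.1804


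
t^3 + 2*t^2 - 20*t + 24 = (t - 2)^2*(t + 6)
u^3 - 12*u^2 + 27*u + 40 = (u - 8)*(u - 5)*(u + 1)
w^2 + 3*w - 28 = (w - 4)*(w + 7)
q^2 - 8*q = q*(q - 8)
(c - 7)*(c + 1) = c^2 - 6*c - 7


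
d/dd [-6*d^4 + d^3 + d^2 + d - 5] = -24*d^3 + 3*d^2 + 2*d + 1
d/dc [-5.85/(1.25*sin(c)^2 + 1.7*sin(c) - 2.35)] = (14.625*sin(c) + 9.945)*cos(c)/(1.25*sin(c)^2 + 1.7*sin(c) - 2.35)^2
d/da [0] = 0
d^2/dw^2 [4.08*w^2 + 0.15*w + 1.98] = 8.16000000000000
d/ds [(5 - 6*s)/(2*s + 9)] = -64/(2*s + 9)^2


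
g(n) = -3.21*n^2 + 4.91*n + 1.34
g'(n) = 4.91 - 6.42*n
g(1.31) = 2.26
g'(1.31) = -3.50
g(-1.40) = -11.83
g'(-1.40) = 13.90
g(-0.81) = -4.74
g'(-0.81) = 10.11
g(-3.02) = -42.76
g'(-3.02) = 24.30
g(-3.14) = -45.73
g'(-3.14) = 25.07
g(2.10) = -2.51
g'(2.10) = -8.57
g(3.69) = -24.25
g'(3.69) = -18.78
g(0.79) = 3.22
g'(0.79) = -0.16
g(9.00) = -214.48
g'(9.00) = -52.87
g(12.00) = -401.98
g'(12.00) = -72.13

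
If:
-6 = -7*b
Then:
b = 6/7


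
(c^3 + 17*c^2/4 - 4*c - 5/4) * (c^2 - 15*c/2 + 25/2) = c^5 - 13*c^4/4 - 187*c^3/8 + 655*c^2/8 - 325*c/8 - 125/8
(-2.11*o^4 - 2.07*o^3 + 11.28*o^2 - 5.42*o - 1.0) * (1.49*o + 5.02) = -3.1439*o^5 - 13.6765*o^4 + 6.4158*o^3 + 48.5498*o^2 - 28.6984*o - 5.02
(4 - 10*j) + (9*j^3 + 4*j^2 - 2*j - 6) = 9*j^3 + 4*j^2 - 12*j - 2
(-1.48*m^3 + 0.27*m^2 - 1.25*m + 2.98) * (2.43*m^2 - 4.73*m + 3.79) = -3.5964*m^5 + 7.6565*m^4 - 9.9238*m^3 + 14.1772*m^2 - 18.8329*m + 11.2942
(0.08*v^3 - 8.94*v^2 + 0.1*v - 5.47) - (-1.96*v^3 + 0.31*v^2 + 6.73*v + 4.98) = 2.04*v^3 - 9.25*v^2 - 6.63*v - 10.45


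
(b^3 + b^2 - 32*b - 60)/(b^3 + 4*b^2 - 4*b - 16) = (b^2 - b - 30)/(b^2 + 2*b - 8)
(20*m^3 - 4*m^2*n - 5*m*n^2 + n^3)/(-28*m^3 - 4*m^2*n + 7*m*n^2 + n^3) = (-5*m + n)/(7*m + n)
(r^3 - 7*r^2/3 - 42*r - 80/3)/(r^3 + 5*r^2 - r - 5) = (3*r^2 - 22*r - 16)/(3*(r^2 - 1))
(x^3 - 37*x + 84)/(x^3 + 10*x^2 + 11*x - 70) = (x^2 - 7*x + 12)/(x^2 + 3*x - 10)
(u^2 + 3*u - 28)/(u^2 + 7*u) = (u - 4)/u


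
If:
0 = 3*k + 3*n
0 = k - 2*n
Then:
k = 0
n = 0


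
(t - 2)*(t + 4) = t^2 + 2*t - 8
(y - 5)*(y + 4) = y^2 - y - 20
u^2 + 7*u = u*(u + 7)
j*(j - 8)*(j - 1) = j^3 - 9*j^2 + 8*j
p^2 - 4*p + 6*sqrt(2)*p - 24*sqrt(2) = (p - 4)*(p + 6*sqrt(2))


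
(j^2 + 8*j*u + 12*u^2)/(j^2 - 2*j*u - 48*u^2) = (-j - 2*u)/(-j + 8*u)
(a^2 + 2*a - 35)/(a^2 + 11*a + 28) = (a - 5)/(a + 4)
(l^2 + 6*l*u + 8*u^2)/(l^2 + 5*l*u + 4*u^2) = (l + 2*u)/(l + u)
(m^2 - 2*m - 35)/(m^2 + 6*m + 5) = (m - 7)/(m + 1)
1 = 1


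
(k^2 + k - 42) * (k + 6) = k^3 + 7*k^2 - 36*k - 252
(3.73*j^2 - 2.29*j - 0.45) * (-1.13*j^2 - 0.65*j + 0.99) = -4.2149*j^4 + 0.1632*j^3 + 5.6897*j^2 - 1.9746*j - 0.4455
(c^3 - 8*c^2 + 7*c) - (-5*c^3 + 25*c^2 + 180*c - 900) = 6*c^3 - 33*c^2 - 173*c + 900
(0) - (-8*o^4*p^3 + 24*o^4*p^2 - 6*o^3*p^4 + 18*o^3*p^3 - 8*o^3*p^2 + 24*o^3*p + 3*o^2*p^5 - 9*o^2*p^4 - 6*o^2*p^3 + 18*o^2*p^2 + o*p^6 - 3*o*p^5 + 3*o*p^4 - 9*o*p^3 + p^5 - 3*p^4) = 8*o^4*p^3 - 24*o^4*p^2 + 6*o^3*p^4 - 18*o^3*p^3 + 8*o^3*p^2 - 24*o^3*p - 3*o^2*p^5 + 9*o^2*p^4 + 6*o^2*p^3 - 18*o^2*p^2 - o*p^6 + 3*o*p^5 - 3*o*p^4 + 9*o*p^3 - p^5 + 3*p^4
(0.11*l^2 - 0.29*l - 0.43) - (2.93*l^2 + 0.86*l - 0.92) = -2.82*l^2 - 1.15*l + 0.49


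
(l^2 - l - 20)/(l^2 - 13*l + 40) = (l + 4)/(l - 8)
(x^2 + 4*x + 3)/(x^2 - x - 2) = (x + 3)/(x - 2)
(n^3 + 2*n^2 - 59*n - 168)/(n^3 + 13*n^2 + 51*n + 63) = (n - 8)/(n + 3)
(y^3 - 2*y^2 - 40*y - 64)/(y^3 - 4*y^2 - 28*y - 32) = (y + 4)/(y + 2)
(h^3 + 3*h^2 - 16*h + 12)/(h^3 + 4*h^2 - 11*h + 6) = (h - 2)/(h - 1)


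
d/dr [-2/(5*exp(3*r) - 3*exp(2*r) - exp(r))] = 2*(15*exp(2*r) - 6*exp(r) - 1)*exp(-r)/(-5*exp(2*r) + 3*exp(r) + 1)^2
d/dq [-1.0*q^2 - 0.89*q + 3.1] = -2.0*q - 0.89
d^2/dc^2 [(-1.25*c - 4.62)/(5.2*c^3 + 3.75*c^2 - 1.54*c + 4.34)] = (-202.8*c^5 - 1645.3476*c^4 - 1496.61625*c^3 + 170.68926*c^2 + 907.73046*c + 111.758416)/(140.608*c^9 + 304.2*c^8 + 94.4502*c^7 + 224.615175*c^6 + 479.80821*c^5 + 1.24593000000002*c^4 + 139.802096*c^3 + 242.778732*c^2 - 87.020472*c + 81.746504)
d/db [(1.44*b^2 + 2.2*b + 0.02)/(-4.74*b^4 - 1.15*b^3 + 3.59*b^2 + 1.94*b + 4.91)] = (13.6512*b^5 + 32.94*b^4 + 5.4392*b^3 - 5.0354*b^2 + 13.9972*b + 10.7632)/(22.4676*b^8 + 10.902*b^7 - 32.7107*b^6 - 26.6482*b^5 - 38.1207*b^4 + 2.6362*b^3 + 39.0174*b^2 + 19.0508*b + 24.1081)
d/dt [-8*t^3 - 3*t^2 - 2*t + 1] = -24*t^2 - 6*t - 2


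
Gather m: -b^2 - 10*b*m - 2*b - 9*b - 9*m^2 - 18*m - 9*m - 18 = -b^2 - 11*b - 9*m^2 + m*(-10*b - 27) - 18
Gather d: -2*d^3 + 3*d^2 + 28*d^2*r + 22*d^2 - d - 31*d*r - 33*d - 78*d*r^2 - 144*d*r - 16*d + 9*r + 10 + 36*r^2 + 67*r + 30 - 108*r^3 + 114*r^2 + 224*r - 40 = -2*d^3 + d^2*(28*r + 25) + d*(-78*r^2 - 175*r - 50) - 108*r^3 + 150*r^2 + 300*r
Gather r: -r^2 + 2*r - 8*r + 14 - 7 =-r^2 - 6*r + 7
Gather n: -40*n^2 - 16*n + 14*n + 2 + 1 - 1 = -40*n^2 - 2*n + 2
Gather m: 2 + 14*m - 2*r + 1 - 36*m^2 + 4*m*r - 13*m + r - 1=-36*m^2 + m*(4*r + 1) - r + 2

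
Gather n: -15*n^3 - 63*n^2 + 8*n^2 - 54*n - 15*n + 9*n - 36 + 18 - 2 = -15*n^3 - 55*n^2 - 60*n - 20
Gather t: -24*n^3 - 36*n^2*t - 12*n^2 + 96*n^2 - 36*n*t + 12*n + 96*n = -24*n^3 + 84*n^2 + 108*n + t*(-36*n^2 - 36*n)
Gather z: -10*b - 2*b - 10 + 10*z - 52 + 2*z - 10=-12*b + 12*z - 72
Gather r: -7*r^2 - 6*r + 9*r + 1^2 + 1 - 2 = -7*r^2 + 3*r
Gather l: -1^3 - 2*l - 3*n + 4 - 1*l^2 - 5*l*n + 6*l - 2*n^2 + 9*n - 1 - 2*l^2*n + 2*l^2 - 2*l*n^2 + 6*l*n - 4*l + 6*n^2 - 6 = l^2*(1 - 2*n) + l*(-2*n^2 + n) + 4*n^2 + 6*n - 4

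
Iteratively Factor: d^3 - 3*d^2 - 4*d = (d + 1)*(d^2 - 4*d) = (d - 4)*(d + 1)*(d)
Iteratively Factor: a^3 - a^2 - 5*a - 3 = (a + 1)*(a^2 - 2*a - 3) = (a - 3)*(a + 1)*(a + 1)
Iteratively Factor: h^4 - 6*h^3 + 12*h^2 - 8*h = (h)*(h^3 - 6*h^2 + 12*h - 8) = h*(h - 2)*(h^2 - 4*h + 4) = h*(h - 2)^2*(h - 2)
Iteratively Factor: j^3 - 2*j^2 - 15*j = (j + 3)*(j^2 - 5*j) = (j - 5)*(j + 3)*(j)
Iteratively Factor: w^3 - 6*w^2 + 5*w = (w)*(w^2 - 6*w + 5) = w*(w - 5)*(w - 1)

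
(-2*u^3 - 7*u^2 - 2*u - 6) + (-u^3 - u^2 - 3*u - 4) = -3*u^3 - 8*u^2 - 5*u - 10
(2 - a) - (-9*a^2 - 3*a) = 9*a^2 + 2*a + 2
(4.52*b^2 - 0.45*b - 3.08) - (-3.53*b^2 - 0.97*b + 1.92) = 8.05*b^2 + 0.52*b - 5.0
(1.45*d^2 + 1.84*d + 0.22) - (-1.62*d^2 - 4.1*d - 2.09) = 3.07*d^2 + 5.94*d + 2.31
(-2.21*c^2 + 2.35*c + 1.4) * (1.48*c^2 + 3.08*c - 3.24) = -3.2708*c^4 - 3.3288*c^3 + 16.4704*c^2 - 3.302*c - 4.536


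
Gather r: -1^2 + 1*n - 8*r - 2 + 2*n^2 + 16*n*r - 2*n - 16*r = 2*n^2 - n + r*(16*n - 24) - 3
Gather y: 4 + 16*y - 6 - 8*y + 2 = 8*y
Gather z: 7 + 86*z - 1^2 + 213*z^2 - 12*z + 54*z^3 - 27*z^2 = 54*z^3 + 186*z^2 + 74*z + 6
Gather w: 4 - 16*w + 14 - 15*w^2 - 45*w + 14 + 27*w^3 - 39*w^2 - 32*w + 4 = 27*w^3 - 54*w^2 - 93*w + 36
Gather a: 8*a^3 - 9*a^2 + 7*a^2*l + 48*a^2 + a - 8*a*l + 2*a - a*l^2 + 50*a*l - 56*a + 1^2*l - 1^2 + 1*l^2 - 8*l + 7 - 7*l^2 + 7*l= 8*a^3 + a^2*(7*l + 39) + a*(-l^2 + 42*l - 53) - 6*l^2 + 6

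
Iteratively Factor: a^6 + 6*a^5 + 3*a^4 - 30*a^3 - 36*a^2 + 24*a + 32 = (a + 2)*(a^5 + 4*a^4 - 5*a^3 - 20*a^2 + 4*a + 16) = (a + 2)^2*(a^4 + 2*a^3 - 9*a^2 - 2*a + 8) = (a + 2)^2*(a + 4)*(a^3 - 2*a^2 - a + 2) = (a + 1)*(a + 2)^2*(a + 4)*(a^2 - 3*a + 2) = (a - 1)*(a + 1)*(a + 2)^2*(a + 4)*(a - 2)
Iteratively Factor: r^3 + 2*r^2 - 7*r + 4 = (r + 4)*(r^2 - 2*r + 1) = (r - 1)*(r + 4)*(r - 1)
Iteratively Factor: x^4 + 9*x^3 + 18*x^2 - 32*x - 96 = (x + 4)*(x^3 + 5*x^2 - 2*x - 24) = (x + 3)*(x + 4)*(x^2 + 2*x - 8) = (x + 3)*(x + 4)^2*(x - 2)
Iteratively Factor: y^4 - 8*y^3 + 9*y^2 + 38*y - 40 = (y - 4)*(y^3 - 4*y^2 - 7*y + 10) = (y - 4)*(y + 2)*(y^2 - 6*y + 5) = (y - 4)*(y - 1)*(y + 2)*(y - 5)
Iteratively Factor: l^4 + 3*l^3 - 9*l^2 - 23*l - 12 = (l - 3)*(l^3 + 6*l^2 + 9*l + 4) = (l - 3)*(l + 1)*(l^2 + 5*l + 4) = (l - 3)*(l + 1)^2*(l + 4)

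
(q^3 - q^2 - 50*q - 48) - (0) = q^3 - q^2 - 50*q - 48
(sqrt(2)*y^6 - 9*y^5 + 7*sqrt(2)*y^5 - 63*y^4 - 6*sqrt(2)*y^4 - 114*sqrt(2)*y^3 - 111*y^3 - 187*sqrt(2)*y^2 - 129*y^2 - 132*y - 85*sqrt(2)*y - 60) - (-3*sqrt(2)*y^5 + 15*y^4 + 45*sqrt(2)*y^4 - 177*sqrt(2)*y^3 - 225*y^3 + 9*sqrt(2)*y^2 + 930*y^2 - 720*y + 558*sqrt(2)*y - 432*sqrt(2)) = sqrt(2)*y^6 - 9*y^5 + 10*sqrt(2)*y^5 - 78*y^4 - 51*sqrt(2)*y^4 + 63*sqrt(2)*y^3 + 114*y^3 - 1059*y^2 - 196*sqrt(2)*y^2 - 643*sqrt(2)*y + 588*y - 60 + 432*sqrt(2)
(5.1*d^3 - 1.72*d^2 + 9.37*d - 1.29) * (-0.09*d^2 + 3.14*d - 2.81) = -0.459*d^5 + 16.1688*d^4 - 20.5751*d^3 + 34.3711*d^2 - 30.3803*d + 3.6249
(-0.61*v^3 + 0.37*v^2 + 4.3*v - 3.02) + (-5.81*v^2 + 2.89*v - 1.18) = -0.61*v^3 - 5.44*v^2 + 7.19*v - 4.2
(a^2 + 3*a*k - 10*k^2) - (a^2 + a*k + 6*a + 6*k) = 2*a*k - 6*a - 10*k^2 - 6*k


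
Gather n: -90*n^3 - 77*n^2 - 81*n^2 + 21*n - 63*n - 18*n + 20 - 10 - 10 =-90*n^3 - 158*n^2 - 60*n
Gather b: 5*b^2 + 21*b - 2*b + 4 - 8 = 5*b^2 + 19*b - 4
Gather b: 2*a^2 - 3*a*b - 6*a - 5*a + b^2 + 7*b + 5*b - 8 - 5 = 2*a^2 - 11*a + b^2 + b*(12 - 3*a) - 13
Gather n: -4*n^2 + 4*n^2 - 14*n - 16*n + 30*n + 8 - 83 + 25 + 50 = 0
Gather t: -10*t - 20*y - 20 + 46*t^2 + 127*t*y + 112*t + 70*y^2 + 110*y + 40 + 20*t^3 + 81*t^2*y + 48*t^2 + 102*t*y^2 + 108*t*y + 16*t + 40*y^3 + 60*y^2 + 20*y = 20*t^3 + t^2*(81*y + 94) + t*(102*y^2 + 235*y + 118) + 40*y^3 + 130*y^2 + 110*y + 20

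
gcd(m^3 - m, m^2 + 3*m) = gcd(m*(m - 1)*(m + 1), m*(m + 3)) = m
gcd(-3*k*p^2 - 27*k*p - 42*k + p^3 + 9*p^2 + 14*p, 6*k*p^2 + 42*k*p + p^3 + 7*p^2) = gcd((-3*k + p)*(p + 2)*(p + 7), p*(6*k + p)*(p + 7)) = p + 7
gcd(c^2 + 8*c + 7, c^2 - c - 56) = c + 7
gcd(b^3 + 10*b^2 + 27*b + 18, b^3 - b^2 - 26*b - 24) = b + 1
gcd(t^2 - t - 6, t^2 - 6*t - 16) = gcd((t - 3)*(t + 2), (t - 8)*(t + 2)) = t + 2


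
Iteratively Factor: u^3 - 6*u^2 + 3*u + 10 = (u - 2)*(u^2 - 4*u - 5) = (u - 2)*(u + 1)*(u - 5)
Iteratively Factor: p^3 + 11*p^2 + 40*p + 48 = (p + 3)*(p^2 + 8*p + 16) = (p + 3)*(p + 4)*(p + 4)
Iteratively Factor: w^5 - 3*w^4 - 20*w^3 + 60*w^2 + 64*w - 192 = (w - 3)*(w^4 - 20*w^2 + 64) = (w - 3)*(w + 4)*(w^3 - 4*w^2 - 4*w + 16) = (w - 3)*(w - 2)*(w + 4)*(w^2 - 2*w - 8) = (w - 4)*(w - 3)*(w - 2)*(w + 4)*(w + 2)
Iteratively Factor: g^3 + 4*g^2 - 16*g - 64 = (g + 4)*(g^2 - 16) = (g - 4)*(g + 4)*(g + 4)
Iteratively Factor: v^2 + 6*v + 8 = (v + 2)*(v + 4)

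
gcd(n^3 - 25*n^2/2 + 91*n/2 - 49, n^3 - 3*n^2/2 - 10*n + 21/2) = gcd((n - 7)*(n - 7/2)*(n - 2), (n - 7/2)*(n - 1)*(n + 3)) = n - 7/2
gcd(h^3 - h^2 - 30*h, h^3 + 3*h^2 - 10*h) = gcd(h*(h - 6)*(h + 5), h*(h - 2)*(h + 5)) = h^2 + 5*h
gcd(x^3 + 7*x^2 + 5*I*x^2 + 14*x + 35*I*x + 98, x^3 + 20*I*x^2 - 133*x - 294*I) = x + 7*I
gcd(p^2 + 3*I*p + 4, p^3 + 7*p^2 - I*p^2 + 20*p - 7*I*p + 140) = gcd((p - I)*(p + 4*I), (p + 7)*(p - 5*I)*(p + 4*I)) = p + 4*I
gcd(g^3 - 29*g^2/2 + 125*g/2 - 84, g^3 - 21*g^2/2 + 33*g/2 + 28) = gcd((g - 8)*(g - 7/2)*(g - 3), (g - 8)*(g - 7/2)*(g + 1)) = g^2 - 23*g/2 + 28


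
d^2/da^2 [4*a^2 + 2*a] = 8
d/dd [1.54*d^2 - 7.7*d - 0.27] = 3.08*d - 7.7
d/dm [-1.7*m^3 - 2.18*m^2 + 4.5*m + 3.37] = -5.1*m^2 - 4.36*m + 4.5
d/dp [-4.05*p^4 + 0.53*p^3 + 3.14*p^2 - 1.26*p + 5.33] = -16.2*p^3 + 1.59*p^2 + 6.28*p - 1.26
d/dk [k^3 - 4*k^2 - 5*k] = 3*k^2 - 8*k - 5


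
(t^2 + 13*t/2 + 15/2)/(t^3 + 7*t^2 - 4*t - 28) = (2*t^2 + 13*t + 15)/(2*(t^3 + 7*t^2 - 4*t - 28))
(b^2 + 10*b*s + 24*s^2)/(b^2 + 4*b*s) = (b + 6*s)/b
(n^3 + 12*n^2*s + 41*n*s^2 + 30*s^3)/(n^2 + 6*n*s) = n + 6*s + 5*s^2/n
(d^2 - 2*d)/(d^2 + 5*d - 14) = d/(d + 7)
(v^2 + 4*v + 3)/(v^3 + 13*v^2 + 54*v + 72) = (v + 1)/(v^2 + 10*v + 24)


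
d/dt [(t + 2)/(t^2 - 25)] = (t^2 - 2*t*(t + 2) - 25)/(t^2 - 25)^2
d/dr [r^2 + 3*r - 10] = 2*r + 3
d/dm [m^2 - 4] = 2*m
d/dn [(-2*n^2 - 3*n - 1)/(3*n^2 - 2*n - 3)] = (13*n^2 + 18*n + 7)/(9*n^4 - 12*n^3 - 14*n^2 + 12*n + 9)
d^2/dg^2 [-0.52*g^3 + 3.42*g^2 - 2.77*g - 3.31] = 6.84 - 3.12*g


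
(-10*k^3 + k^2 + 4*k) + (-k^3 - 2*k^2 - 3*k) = -11*k^3 - k^2 + k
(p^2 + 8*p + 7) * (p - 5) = p^3 + 3*p^2 - 33*p - 35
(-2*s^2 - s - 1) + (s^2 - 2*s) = -s^2 - 3*s - 1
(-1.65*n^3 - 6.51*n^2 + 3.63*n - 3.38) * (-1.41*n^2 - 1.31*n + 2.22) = 2.3265*n^5 + 11.3406*n^4 - 0.2532*n^3 - 14.4417*n^2 + 12.4864*n - 7.5036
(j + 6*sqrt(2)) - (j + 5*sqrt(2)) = sqrt(2)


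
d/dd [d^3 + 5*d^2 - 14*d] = 3*d^2 + 10*d - 14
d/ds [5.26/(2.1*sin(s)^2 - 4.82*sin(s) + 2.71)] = (25.3532 - 22.092*sin(s))*cos(s)/(2.1*sin(s)^2 - 4.82*sin(s) + 2.71)^2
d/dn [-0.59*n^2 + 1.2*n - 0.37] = 1.2 - 1.18*n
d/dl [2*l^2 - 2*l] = 4*l - 2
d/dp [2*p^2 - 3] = 4*p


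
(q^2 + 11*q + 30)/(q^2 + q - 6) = (q^2 + 11*q + 30)/(q^2 + q - 6)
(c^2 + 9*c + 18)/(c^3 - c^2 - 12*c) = (c + 6)/(c*(c - 4))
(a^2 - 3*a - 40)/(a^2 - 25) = (a - 8)/(a - 5)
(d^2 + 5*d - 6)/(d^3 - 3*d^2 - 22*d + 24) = (d + 6)/(d^2 - 2*d - 24)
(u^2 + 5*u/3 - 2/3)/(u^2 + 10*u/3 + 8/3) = (3*u - 1)/(3*u + 4)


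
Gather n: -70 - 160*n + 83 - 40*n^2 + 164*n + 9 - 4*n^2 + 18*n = -44*n^2 + 22*n + 22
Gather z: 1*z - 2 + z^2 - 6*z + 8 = z^2 - 5*z + 6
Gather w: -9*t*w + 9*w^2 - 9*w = 9*w^2 + w*(-9*t - 9)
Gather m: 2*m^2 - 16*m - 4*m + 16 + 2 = 2*m^2 - 20*m + 18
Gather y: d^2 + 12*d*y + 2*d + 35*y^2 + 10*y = d^2 + 2*d + 35*y^2 + y*(12*d + 10)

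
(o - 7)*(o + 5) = o^2 - 2*o - 35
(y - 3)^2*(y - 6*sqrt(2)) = y^3 - 6*sqrt(2)*y^2 - 6*y^2 + 9*y + 36*sqrt(2)*y - 54*sqrt(2)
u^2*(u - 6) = u^3 - 6*u^2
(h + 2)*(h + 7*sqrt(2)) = h^2 + 2*h + 7*sqrt(2)*h + 14*sqrt(2)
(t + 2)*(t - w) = t^2 - t*w + 2*t - 2*w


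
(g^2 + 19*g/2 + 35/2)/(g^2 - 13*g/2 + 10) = (2*g^2 + 19*g + 35)/(2*g^2 - 13*g + 20)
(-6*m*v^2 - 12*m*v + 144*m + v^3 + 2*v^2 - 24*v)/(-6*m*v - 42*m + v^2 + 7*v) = (v^2 + 2*v - 24)/(v + 7)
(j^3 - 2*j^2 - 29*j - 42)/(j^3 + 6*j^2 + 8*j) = (j^2 - 4*j - 21)/(j*(j + 4))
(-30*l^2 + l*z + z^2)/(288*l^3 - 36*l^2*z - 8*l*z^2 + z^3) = (-5*l + z)/(48*l^2 - 14*l*z + z^2)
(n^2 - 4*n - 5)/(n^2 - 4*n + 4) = (n^2 - 4*n - 5)/(n^2 - 4*n + 4)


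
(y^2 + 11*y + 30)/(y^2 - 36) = (y + 5)/(y - 6)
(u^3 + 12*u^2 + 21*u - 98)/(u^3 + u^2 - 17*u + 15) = (u^3 + 12*u^2 + 21*u - 98)/(u^3 + u^2 - 17*u + 15)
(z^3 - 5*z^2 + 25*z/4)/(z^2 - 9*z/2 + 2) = z*(4*z^2 - 20*z + 25)/(2*(2*z^2 - 9*z + 4))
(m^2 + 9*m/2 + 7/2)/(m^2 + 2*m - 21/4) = 2*(m + 1)/(2*m - 3)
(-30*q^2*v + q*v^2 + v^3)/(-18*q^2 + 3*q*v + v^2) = v*(5*q - v)/(3*q - v)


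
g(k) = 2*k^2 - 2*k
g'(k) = 4*k - 2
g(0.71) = -0.41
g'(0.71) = 0.84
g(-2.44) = 16.79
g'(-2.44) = -11.76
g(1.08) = 0.17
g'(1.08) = 2.32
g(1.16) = 0.37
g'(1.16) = 2.64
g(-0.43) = 1.23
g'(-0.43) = -3.72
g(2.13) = 4.81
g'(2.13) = 6.52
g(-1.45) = 7.10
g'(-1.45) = -7.80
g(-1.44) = 7.03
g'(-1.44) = -7.76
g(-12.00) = 312.00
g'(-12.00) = -50.00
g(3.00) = 12.00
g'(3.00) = 10.00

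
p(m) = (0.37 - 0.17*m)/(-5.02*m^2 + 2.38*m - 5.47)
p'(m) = (0.37 - 0.17*m)*(10.04*m - 2.38)/(-5.02*m^2 + 2.38*m - 5.47)^2 - 0.17/(-5.02*m^2 + 2.38*m - 5.47) = (-0.8534*m^2 + 3.7148*m + 0.0493000000000001)/(25.2004*m^4 - 23.8952*m^3 + 60.5832*m^2 - 26.0372*m + 29.9209)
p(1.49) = -0.01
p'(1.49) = 0.02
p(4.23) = 0.00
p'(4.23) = 0.00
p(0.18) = -0.07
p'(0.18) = 0.03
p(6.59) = 0.00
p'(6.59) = -0.00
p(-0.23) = -0.07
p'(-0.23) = -0.02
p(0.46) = -0.05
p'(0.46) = 0.05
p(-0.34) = -0.06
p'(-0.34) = -0.03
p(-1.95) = -0.02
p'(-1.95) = -0.01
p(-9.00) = -0.00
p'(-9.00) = -0.00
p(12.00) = 0.00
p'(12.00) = -0.00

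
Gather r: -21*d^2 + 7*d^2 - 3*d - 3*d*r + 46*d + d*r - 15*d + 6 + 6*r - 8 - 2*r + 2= -14*d^2 + 28*d + r*(4 - 2*d)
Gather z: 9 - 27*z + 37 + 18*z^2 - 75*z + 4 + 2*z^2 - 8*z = 20*z^2 - 110*z + 50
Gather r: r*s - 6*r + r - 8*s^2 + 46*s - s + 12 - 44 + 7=r*(s - 5) - 8*s^2 + 45*s - 25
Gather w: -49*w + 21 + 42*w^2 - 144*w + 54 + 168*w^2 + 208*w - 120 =210*w^2 + 15*w - 45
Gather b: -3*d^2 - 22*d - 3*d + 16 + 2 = -3*d^2 - 25*d + 18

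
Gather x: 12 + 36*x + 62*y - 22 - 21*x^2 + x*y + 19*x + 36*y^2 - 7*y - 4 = -21*x^2 + x*(y + 55) + 36*y^2 + 55*y - 14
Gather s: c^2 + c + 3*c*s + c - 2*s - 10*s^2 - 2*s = c^2 + 2*c - 10*s^2 + s*(3*c - 4)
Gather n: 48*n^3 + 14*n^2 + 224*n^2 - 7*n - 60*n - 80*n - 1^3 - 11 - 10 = 48*n^3 + 238*n^2 - 147*n - 22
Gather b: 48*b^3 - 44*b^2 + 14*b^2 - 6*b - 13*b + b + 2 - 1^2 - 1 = 48*b^3 - 30*b^2 - 18*b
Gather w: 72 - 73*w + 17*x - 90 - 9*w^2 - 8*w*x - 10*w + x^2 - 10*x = -9*w^2 + w*(-8*x - 83) + x^2 + 7*x - 18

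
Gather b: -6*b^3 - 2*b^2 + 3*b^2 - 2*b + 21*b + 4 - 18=-6*b^3 + b^2 + 19*b - 14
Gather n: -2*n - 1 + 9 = 8 - 2*n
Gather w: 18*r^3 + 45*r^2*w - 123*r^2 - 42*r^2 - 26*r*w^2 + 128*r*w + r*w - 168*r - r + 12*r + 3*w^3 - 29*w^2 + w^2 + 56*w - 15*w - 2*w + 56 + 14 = 18*r^3 - 165*r^2 - 157*r + 3*w^3 + w^2*(-26*r - 28) + w*(45*r^2 + 129*r + 39) + 70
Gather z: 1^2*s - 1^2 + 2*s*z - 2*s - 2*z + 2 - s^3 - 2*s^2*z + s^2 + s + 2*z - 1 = -s^3 + s^2 + z*(-2*s^2 + 2*s)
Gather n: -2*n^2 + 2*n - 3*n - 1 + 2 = -2*n^2 - n + 1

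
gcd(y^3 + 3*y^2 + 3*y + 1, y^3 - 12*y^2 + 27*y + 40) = y + 1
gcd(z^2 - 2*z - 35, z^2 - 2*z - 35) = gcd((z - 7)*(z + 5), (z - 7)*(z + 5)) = z^2 - 2*z - 35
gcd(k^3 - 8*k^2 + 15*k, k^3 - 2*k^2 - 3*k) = k^2 - 3*k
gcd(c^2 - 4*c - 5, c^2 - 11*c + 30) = c - 5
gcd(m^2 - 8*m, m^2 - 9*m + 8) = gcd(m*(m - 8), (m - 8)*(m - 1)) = m - 8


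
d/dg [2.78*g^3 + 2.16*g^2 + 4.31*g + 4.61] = 8.34*g^2 + 4.32*g + 4.31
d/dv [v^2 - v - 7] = 2*v - 1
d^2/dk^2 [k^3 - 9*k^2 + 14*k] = 6*k - 18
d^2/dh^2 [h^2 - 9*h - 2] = 2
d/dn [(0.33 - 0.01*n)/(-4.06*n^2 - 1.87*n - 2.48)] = (-0.0406*n^2 + 2.6796*n + 0.6419)/(16.4836*n^4 + 15.1844*n^3 + 23.6345*n^2 + 9.2752*n + 6.1504)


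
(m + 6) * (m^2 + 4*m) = m^3 + 10*m^2 + 24*m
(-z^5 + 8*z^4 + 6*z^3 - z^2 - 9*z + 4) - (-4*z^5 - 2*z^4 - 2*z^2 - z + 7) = 3*z^5 + 10*z^4 + 6*z^3 + z^2 - 8*z - 3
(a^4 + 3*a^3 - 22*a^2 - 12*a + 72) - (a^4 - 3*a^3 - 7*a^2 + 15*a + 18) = 6*a^3 - 15*a^2 - 27*a + 54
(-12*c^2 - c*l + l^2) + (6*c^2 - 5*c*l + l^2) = -6*c^2 - 6*c*l + 2*l^2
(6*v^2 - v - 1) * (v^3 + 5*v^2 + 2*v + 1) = 6*v^5 + 29*v^4 + 6*v^3 - v^2 - 3*v - 1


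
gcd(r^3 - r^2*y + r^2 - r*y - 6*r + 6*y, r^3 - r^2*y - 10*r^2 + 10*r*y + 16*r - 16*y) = -r^2 + r*y + 2*r - 2*y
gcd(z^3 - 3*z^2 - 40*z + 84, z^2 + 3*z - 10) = z - 2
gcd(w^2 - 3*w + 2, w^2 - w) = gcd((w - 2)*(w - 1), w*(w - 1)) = w - 1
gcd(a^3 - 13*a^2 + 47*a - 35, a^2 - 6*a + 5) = a^2 - 6*a + 5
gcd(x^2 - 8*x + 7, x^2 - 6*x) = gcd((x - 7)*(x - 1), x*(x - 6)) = 1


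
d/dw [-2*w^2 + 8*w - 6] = 8 - 4*w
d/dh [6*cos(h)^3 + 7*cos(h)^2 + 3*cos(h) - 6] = (18*sin(h)^2 - 14*cos(h) - 21)*sin(h)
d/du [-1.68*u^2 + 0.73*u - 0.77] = 0.73 - 3.36*u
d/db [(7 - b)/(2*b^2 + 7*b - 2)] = (-2*b^2 - 7*b + (b - 7)*(4*b + 7) + 2)/(2*b^2 + 7*b - 2)^2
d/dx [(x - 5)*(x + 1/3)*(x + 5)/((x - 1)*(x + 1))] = (x^4 + 22*x^2 + 16*x + 25)/(x^4 - 2*x^2 + 1)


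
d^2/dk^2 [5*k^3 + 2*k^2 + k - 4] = 30*k + 4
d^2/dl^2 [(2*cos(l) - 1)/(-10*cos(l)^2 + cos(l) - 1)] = (-1800*sin(l)^4*cos(l) + 380*sin(l)^4 - 119*sin(l)^2 + 813*cos(l)/2 - 555*cos(3*l)/2 + 100*cos(5*l) - 239)/(10*sin(l)^2 + cos(l) - 11)^3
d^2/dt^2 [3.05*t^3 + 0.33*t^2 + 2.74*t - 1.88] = 18.3*t + 0.66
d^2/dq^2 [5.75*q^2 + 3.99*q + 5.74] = 11.5000000000000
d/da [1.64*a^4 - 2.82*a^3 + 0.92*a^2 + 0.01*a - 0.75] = 6.56*a^3 - 8.46*a^2 + 1.84*a + 0.01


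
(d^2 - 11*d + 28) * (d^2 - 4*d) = d^4 - 15*d^3 + 72*d^2 - 112*d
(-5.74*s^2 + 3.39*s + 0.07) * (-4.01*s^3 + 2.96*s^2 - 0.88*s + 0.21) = 23.0174*s^5 - 30.5843*s^4 + 14.8049*s^3 - 3.9814*s^2 + 0.6503*s + 0.0147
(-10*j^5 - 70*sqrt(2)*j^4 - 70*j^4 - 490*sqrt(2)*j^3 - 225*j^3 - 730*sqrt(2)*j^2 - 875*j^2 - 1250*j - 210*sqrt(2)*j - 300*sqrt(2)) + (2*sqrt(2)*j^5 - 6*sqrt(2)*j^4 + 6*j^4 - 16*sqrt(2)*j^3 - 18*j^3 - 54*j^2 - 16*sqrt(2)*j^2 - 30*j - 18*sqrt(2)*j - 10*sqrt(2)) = -10*j^5 + 2*sqrt(2)*j^5 - 76*sqrt(2)*j^4 - 64*j^4 - 506*sqrt(2)*j^3 - 243*j^3 - 746*sqrt(2)*j^2 - 929*j^2 - 1280*j - 228*sqrt(2)*j - 310*sqrt(2)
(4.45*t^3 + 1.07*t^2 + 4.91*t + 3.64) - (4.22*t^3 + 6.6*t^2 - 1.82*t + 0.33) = 0.23*t^3 - 5.53*t^2 + 6.73*t + 3.31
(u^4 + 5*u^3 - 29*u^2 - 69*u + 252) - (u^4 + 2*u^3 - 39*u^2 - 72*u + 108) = 3*u^3 + 10*u^2 + 3*u + 144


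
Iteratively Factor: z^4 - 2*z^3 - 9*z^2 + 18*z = (z - 2)*(z^3 - 9*z) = z*(z - 2)*(z^2 - 9) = z*(z - 2)*(z + 3)*(z - 3)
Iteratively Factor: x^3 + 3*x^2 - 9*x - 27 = (x + 3)*(x^2 - 9) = (x - 3)*(x + 3)*(x + 3)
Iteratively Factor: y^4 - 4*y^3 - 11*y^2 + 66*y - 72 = (y - 2)*(y^3 - 2*y^2 - 15*y + 36) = (y - 3)*(y - 2)*(y^2 + y - 12) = (y - 3)^2*(y - 2)*(y + 4)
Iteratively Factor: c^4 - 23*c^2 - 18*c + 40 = (c + 4)*(c^3 - 4*c^2 - 7*c + 10) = (c - 5)*(c + 4)*(c^2 + c - 2) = (c - 5)*(c - 1)*(c + 4)*(c + 2)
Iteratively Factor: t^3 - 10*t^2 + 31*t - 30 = (t - 2)*(t^2 - 8*t + 15) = (t - 3)*(t - 2)*(t - 5)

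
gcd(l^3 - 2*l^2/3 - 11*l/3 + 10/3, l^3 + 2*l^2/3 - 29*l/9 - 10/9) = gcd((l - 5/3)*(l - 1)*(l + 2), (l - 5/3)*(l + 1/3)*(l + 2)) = l^2 + l/3 - 10/3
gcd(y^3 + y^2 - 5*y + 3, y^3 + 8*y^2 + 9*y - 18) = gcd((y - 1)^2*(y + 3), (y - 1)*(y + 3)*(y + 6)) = y^2 + 2*y - 3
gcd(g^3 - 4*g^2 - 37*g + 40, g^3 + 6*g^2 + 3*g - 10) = g^2 + 4*g - 5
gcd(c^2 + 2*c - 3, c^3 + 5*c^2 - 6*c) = c - 1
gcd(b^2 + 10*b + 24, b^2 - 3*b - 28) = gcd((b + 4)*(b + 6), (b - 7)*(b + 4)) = b + 4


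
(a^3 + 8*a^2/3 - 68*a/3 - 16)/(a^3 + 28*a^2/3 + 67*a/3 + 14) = (3*a^2 - 10*a - 8)/(3*a^2 + 10*a + 7)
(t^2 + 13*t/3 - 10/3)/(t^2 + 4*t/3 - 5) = (3*t^2 + 13*t - 10)/(3*t^2 + 4*t - 15)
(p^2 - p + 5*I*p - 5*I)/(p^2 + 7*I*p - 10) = (p - 1)/(p + 2*I)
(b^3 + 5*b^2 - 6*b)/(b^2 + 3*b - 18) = b*(b - 1)/(b - 3)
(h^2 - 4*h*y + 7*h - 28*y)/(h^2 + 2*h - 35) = (h - 4*y)/(h - 5)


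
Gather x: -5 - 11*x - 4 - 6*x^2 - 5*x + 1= -6*x^2 - 16*x - 8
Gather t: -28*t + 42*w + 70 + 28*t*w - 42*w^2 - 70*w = t*(28*w - 28) - 42*w^2 - 28*w + 70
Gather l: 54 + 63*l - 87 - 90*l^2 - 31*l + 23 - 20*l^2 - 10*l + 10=-110*l^2 + 22*l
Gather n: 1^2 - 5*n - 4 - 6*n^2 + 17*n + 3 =-6*n^2 + 12*n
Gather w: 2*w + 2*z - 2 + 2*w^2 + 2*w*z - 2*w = 2*w^2 + 2*w*z + 2*z - 2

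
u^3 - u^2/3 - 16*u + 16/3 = (u - 4)*(u - 1/3)*(u + 4)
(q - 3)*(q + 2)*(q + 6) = q^3 + 5*q^2 - 12*q - 36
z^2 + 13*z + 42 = (z + 6)*(z + 7)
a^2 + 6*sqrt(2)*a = a*(a + 6*sqrt(2))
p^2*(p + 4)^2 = p^4 + 8*p^3 + 16*p^2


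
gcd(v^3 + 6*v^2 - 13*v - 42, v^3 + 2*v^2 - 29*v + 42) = v^2 + 4*v - 21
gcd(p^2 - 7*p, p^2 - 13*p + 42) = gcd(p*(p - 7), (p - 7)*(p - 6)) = p - 7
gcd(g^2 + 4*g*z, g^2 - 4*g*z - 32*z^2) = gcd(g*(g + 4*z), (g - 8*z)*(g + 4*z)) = g + 4*z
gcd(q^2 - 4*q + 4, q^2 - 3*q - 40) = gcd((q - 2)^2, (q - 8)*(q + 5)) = 1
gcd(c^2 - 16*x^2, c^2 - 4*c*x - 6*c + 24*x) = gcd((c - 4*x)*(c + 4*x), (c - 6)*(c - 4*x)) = -c + 4*x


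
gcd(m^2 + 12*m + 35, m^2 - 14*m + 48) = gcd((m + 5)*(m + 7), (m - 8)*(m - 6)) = 1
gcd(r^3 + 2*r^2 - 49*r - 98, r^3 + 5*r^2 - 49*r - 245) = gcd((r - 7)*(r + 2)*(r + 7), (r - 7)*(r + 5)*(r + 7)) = r^2 - 49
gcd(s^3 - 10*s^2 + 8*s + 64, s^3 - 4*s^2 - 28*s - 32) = s^2 - 6*s - 16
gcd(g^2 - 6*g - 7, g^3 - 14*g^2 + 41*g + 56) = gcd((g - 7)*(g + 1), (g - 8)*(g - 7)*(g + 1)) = g^2 - 6*g - 7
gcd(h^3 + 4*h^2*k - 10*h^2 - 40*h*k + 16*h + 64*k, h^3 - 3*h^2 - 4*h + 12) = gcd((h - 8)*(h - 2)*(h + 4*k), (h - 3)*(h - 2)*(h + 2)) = h - 2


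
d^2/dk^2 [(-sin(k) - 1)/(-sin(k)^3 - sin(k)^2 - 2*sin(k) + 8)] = 2*(-2*sin(k)^7 - 6*sin(k)^6 + sin(k)^5 - 46*sin(k)^4 - 56*sin(k)^3 + 31*sin(k)^2 + 14*sin(k) + 28)/(sin(k)^3 + sin(k)^2 + 2*sin(k) - 8)^3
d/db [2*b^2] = 4*b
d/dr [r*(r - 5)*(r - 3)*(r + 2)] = 4*r^3 - 18*r^2 - 2*r + 30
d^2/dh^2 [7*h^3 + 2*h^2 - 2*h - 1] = 42*h + 4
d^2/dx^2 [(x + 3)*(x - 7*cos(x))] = (7*x + 21)*cos(x) + 14*sin(x) + 2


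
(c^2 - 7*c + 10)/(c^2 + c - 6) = (c - 5)/(c + 3)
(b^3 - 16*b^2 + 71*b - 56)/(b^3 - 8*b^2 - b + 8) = (b - 7)/(b + 1)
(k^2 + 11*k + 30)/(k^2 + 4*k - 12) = (k + 5)/(k - 2)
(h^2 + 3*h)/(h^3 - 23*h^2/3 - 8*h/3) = 3*(h + 3)/(3*h^2 - 23*h - 8)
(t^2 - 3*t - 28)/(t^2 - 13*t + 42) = (t + 4)/(t - 6)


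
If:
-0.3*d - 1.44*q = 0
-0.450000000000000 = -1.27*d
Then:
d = 0.35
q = -0.07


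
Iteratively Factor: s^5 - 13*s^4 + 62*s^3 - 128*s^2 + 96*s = (s - 2)*(s^4 - 11*s^3 + 40*s^2 - 48*s) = (s - 4)*(s - 2)*(s^3 - 7*s^2 + 12*s) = (s - 4)*(s - 3)*(s - 2)*(s^2 - 4*s) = (s - 4)^2*(s - 3)*(s - 2)*(s)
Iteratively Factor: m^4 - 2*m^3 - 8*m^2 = (m)*(m^3 - 2*m^2 - 8*m) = m*(m - 4)*(m^2 + 2*m) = m*(m - 4)*(m + 2)*(m)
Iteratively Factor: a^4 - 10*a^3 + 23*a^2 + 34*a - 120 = (a + 2)*(a^3 - 12*a^2 + 47*a - 60) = (a - 3)*(a + 2)*(a^2 - 9*a + 20) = (a - 4)*(a - 3)*(a + 2)*(a - 5)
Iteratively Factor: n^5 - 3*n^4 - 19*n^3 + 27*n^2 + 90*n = (n)*(n^4 - 3*n^3 - 19*n^2 + 27*n + 90) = n*(n + 2)*(n^3 - 5*n^2 - 9*n + 45) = n*(n + 2)*(n + 3)*(n^2 - 8*n + 15) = n*(n - 5)*(n + 2)*(n + 3)*(n - 3)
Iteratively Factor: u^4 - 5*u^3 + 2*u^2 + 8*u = (u + 1)*(u^3 - 6*u^2 + 8*u) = (u - 2)*(u + 1)*(u^2 - 4*u) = u*(u - 2)*(u + 1)*(u - 4)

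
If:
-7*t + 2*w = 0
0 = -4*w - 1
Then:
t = -1/14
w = -1/4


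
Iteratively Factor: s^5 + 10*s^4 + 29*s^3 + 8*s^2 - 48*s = (s + 3)*(s^4 + 7*s^3 + 8*s^2 - 16*s) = (s + 3)*(s + 4)*(s^3 + 3*s^2 - 4*s) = (s - 1)*(s + 3)*(s + 4)*(s^2 + 4*s) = (s - 1)*(s + 3)*(s + 4)^2*(s)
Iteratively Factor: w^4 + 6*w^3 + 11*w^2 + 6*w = (w + 1)*(w^3 + 5*w^2 + 6*w) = w*(w + 1)*(w^2 + 5*w + 6) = w*(w + 1)*(w + 3)*(w + 2)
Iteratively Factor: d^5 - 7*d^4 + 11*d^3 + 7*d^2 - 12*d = (d)*(d^4 - 7*d^3 + 11*d^2 + 7*d - 12) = d*(d - 4)*(d^3 - 3*d^2 - d + 3) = d*(d - 4)*(d - 3)*(d^2 - 1) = d*(d - 4)*(d - 3)*(d + 1)*(d - 1)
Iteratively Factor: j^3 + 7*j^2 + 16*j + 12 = (j + 3)*(j^2 + 4*j + 4) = (j + 2)*(j + 3)*(j + 2)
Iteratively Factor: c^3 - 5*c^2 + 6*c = (c - 2)*(c^2 - 3*c) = c*(c - 2)*(c - 3)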